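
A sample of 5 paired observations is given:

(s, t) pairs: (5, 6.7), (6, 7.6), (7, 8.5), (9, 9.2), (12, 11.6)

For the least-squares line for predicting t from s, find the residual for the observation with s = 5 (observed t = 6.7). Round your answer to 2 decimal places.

n = 5, Σx = 39, Σy = 43.6, Σxy = 360.6, Σx² = 335
Sxx = Σx² − (Σx)²/n = 335 − 304.2 = 30.8
Sxy = Σxy − (Σx)(Σy)/n = 360.6 − 340.08 = 20.52
b = Sxy/Sxx = 20.52/30.8 = 0.666234
a = ȳ − b·x̄ = 8.72 − 0.666234·7.8 = 3.523377
ŷ(5) = 3.523377 + 0.666234·5 = 6.854545
residual = y − ŷ = 6.7 − 6.854545 = -0.154545

-0.15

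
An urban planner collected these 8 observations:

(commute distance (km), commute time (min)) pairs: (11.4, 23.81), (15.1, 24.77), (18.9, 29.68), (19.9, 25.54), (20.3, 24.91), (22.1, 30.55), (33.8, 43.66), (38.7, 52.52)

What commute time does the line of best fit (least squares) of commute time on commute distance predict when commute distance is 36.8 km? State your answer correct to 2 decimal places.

47.58

n = 8, Σx = 180.2, Σy = 255.44, Σxy = 6403.719, Σx² = 4651.82
Sxx = Σx² − (Σx)²/n = 4651.82 − 4059.005 = 592.815
Sxy = Σxy − (Σx)(Σy)/n = 6403.719 − 5753.786 = 649.933
b = Sxy/Sxx = 649.933/592.815 = 1.096350
a = ȳ − b·x̄ = 31.93 − 1.096350·22.525 = 7.234706
ŷ(36.8) = a + b·36.8 = 7.234706 + 1.096350·36.8 = 47.580403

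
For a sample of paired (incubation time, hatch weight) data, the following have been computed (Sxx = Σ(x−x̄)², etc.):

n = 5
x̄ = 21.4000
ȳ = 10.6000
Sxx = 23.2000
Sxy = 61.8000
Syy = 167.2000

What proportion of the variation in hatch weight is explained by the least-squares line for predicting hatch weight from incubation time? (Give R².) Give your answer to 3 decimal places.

R² = Sxy²/(Sxx·Syy) = (61.8)²/(23.2·167.2) = 0.984584

0.985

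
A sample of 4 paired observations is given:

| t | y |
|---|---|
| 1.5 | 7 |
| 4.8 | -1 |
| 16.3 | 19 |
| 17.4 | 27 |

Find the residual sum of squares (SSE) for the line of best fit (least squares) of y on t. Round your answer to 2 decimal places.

n = 4, Σx = 40, Σy = 52, Σxy = 785.2, Σx² = 593.74, Σy² = 1140
Sxx = Σx² − (Σx)²/n = 593.74 − 400 = 193.74
Sxy = Σxy − (Σx)(Σy)/n = 785.2 − 520 = 265.2
Syy = Σy² − (Σy)²/n = 1140 − 676 = 464
b = Sxy/Sxx = 265.2/193.74 = 1.368845
SSE = Syy − b·Sxy = 464 − 1.368845·265.2 = 100.982347

100.98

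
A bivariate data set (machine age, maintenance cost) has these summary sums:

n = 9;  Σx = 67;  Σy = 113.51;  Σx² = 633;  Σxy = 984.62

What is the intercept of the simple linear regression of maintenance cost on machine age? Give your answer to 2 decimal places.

Sxx = Σx² − (Σx)²/n = 633 − 498.777778 = 134.222222
Sxy = Σxy − (Σx)(Σy)/n = 984.62 − 845.018889 = 139.601111
b = Sxy/Sxx = 139.601111/134.222222 = 1.040075
a = ȳ − b·x̄ = 12.612222 − 1.040075·7.444444 = 4.869445

4.87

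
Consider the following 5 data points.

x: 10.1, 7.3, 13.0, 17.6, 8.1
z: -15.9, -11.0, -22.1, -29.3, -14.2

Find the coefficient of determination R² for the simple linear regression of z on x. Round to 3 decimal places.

0.988

n = 5, Σx = 56.1, Σy = -92.5, Σxy = -1158.89, Σx² = 699.67, Σy² = 1922.35
Sxx = Σx² − (Σx)²/n = 699.67 − 629.442 = 70.228
Sxy = Σxy − (Σx)(Σy)/n = -1158.89 − (-1037.85) = -121.04
Syy = Σy² − (Σy)²/n = 1922.35 − 1711.25 = 211.1
R² = Sxy²/(Sxx·Syy) = (-121.04)²/(70.228·211.1) = 0.988233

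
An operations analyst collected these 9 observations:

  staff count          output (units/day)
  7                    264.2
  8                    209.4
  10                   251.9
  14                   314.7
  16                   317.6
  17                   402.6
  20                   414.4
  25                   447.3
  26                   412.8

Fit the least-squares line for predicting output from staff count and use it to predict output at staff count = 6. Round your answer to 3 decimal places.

224.675

n = 9, Σx = 143, Σy = 3034.9, Σxy = 52578.5, Σx² = 2655
Sxx = Σx² − (Σx)²/n = 2655 − 2272.111111 = 382.888889
Sxy = Σxy − (Σx)(Σy)/n = 52578.5 − 48221.188889 = 4357.311111
b = Sxy/Sxx = 4357.311111/382.888889 = 11.380093
a = ȳ − b·x̄ = 337.211111 − 11.380093·15.888889 = 156.394080
ŷ(6) = a + b·6 = 156.394080 + 11.380093·6 = 224.674637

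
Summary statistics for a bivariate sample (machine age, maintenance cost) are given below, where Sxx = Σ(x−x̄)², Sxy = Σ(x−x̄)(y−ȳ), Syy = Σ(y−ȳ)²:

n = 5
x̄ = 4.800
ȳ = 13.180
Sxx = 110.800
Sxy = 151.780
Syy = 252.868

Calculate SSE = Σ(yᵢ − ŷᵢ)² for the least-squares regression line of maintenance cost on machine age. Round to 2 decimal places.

b = Sxy/Sxx = 151.78/110.8 = 1.369856
SSE = Syy − b·Sxy = 252.868 − 1.369856·151.78 = 44.951318

44.95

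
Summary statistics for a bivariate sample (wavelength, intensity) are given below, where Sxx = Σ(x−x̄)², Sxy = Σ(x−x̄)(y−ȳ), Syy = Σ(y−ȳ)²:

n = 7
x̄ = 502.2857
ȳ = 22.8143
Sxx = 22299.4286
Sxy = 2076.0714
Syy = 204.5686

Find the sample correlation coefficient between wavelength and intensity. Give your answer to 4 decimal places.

0.9720

r = Sxy/√(Sxx·Syy) = 2076.0714/√(4561762.889502) = 2076.0714/2135.828385 = 0.972022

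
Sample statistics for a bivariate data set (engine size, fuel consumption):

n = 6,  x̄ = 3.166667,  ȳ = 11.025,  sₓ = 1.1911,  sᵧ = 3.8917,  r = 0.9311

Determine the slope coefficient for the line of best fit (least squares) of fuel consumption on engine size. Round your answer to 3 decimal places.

b = r · sᵧ/sₓ = 0.9311 · 3.8917/1.1911 = 3.042198

3.042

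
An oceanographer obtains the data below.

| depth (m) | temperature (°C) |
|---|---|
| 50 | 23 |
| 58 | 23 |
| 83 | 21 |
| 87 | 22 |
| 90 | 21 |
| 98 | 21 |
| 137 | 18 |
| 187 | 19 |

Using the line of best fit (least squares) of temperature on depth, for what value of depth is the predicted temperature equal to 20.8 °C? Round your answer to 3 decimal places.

104.456

n = 8, Σx = 790, Σy = 168, Σxy = 16108, Σx² = 91764
Sxx = Σx² − (Σx)²/n = 91764 − 78012.5 = 13751.5
Sxy = Σxy − (Σx)(Σy)/n = 16108 − 16590 = -482
b = Sxy/Sxx = -482/13751.5 = -0.035051
a = ȳ − b·x̄ = 21 − (-0.035051)·98.75 = 24.461259
Set a + b·x = 20.8: x = (20.8 − 24.461259) / (-0.035051) = 104.456017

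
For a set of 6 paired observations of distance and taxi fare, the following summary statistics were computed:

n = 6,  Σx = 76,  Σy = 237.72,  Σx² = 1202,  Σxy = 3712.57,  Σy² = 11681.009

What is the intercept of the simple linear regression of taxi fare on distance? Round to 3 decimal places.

Sxx = Σx² − (Σx)²/n = 1202 − 962.666667 = 239.333333
Sxy = Σxy − (Σx)(Σy)/n = 3712.57 − 3011.12 = 701.45
b = Sxy/Sxx = 701.45/239.333333 = 2.930850
a = ȳ − b·x̄ = 39.62 − 2.930850·12.666667 = 2.495905

2.496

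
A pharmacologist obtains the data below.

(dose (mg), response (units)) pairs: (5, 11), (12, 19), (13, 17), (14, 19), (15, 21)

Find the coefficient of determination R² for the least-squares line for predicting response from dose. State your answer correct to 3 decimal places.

0.917

n = 5, Σx = 59, Σy = 87, Σxy = 1085, Σx² = 759, Σy² = 1573
Sxx = Σx² − (Σx)²/n = 759 − 696.2 = 62.8
Sxy = Σxy − (Σx)(Σy)/n = 1085 − 1026.6 = 58.4
Syy = Σy² − (Σy)²/n = 1573 − 1513.8 = 59.2
R² = Sxy²/(Sxx·Syy) = (58.4)²/(62.8·59.2) = 0.917370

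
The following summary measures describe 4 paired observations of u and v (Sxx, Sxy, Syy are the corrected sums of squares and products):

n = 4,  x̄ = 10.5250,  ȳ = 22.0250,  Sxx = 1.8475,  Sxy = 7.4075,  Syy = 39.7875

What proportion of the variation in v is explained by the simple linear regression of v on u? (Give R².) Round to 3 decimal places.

R² = Sxy²/(Sxx·Syy) = (7.4075)²/(1.8475·39.7875) = 0.746470

0.746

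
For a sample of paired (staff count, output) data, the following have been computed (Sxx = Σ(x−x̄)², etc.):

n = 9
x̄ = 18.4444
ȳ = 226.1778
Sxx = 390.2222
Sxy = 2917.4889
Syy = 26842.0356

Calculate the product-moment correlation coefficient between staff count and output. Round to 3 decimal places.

0.901

r = Sxy/√(Sxx·Syy) = 2917.4889/√(10474358.184310) = 2917.4889/3236.411313 = 0.901458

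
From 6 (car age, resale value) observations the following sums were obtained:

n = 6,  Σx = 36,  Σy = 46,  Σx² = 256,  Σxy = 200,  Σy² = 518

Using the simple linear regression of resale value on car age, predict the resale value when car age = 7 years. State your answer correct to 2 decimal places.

Sxx = Σx² − (Σx)²/n = 256 − 216 = 40
Sxy = Σxy − (Σx)(Σy)/n = 200 − 276 = -76
b = Sxy/Sxx = -76/40 = -1.9
a = ȳ − b·x̄ = 7.666667 − (-1.9)·6 = 19.066667
ŷ(7) = a + b·7 = 19.066667 + (-1.9)·7 = 5.766667

5.77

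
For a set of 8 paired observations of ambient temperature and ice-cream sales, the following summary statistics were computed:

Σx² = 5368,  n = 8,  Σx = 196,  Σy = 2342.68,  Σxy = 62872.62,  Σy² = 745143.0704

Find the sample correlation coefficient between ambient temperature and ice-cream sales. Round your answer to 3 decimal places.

Sxx = Σx² − (Σx)²/n = 5368 − 4802 = 566
Sxy = Σxy − (Σx)(Σy)/n = 62872.62 − 57395.66 = 5476.96
Syy = Σy² − (Σy)²/n = 745143.0704 − 686018.6978 = 59124.3726
r = Sxy/√(Sxx·Syy) = 5476.96/√(33464394.8916) = 5476.96/5784.841821 = 0.946778

0.947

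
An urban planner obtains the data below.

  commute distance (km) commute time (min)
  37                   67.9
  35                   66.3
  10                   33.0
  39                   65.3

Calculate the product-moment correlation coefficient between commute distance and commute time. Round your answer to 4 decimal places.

n = 4, Σx = 121, Σy = 232.5, Σxy = 7709.5, Σx² = 4215, Σy² = 14359.19
Sxx = Σx² − (Σx)²/n = 4215 − 3660.25 = 554.75
Sxy = Σxy − (Σx)(Σy)/n = 7709.5 − 7033.125 = 676.375
Syy = Σy² − (Σy)²/n = 14359.19 − 13514.0625 = 845.1275
r = Sxy/√(Sxx·Syy) = 676.375/√(468834.480625) = 676.375/684.714890 = 0.987820

0.9878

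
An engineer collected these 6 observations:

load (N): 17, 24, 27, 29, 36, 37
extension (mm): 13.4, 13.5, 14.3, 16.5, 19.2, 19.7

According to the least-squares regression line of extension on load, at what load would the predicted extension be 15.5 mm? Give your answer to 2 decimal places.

n = 6, Σx = 170, Σy = 96.6, Σxy = 2836.5, Σx² = 5100
Sxx = Σx² − (Σx)²/n = 5100 − 4816.666667 = 283.333333
Sxy = Σxy − (Σx)(Σy)/n = 2836.5 − 2737 = 99.5
b = Sxy/Sxx = 99.5/283.333333 = 0.351176
a = ȳ − b·x̄ = 16.1 − 0.351176·28.333333 = 6.15
Set a + b·x = 15.5: x = (15.5 − 6.15) / 0.351176 = 26.624791

26.62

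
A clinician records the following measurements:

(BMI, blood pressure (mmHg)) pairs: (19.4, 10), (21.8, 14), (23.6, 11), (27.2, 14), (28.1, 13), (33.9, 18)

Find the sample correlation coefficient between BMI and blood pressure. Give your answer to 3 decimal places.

n = 6, Σx = 154, Σy = 80, Σxy = 2115.1, Σx² = 4087.22, Σy² = 1106
Sxx = Σx² − (Σx)²/n = 4087.22 − 3952.666667 = 134.553333
Sxy = Σxy − (Σx)(Σy)/n = 2115.1 − 2053.333333 = 61.766667
Syy = Σy² − (Σy)²/n = 1106 − 1066.666667 = 39.333333
r = Sxy/√(Sxx·Syy) = 61.766667/√(5292.431111) = 61.766667/72.749097 = 0.849037

0.849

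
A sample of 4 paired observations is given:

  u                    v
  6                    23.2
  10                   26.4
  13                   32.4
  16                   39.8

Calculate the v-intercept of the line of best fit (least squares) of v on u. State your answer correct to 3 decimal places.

11.762

n = 4, Σx = 45, Σy = 121.8, Σxy = 1461.2, Σx² = 561
Sxx = Σx² − (Σx)²/n = 561 − 506.25 = 54.75
Sxy = Σxy − (Σx)(Σy)/n = 1461.2 − 1370.25 = 90.95
b = Sxy/Sxx = 90.95/54.75 = 1.661187
a = ȳ − b·x̄ = 30.45 − 1.661187·11.25 = 11.761644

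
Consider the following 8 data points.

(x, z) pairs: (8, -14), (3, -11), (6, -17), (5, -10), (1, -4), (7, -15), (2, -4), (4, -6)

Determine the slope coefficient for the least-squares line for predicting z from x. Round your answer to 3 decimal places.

-1.750

n = 8, Σx = 36, Σy = -81, Σxy = -438, Σx² = 204
Sxx = Σx² − (Σx)²/n = 204 − 162 = 42
Sxy = Σxy − (Σx)(Σy)/n = -438 − (-364.5) = -73.5
b = Sxy/Sxx = -73.5/42 = -1.75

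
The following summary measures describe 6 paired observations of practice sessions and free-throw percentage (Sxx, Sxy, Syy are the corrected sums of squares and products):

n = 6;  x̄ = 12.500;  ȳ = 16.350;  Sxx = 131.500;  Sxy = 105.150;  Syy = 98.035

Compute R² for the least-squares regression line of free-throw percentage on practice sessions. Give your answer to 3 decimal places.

R² = Sxy²/(Sxx·Syy) = (105.15)²/(131.5·98.035) = 0.857653

0.858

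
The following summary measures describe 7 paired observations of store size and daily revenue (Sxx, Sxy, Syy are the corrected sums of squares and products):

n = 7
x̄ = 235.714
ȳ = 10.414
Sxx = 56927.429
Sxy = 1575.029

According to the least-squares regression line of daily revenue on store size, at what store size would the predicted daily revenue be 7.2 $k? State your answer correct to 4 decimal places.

b = Sxy/Sxx = 1575.029/56927.429 = 0.027667
a = ȳ − b·x̄ = 10.414 − 0.027667·235.714 = 3.892427
Set a + b·x = 7.2: x = (7.2 − 3.892427) / 0.027667 = 119.548039

119.5480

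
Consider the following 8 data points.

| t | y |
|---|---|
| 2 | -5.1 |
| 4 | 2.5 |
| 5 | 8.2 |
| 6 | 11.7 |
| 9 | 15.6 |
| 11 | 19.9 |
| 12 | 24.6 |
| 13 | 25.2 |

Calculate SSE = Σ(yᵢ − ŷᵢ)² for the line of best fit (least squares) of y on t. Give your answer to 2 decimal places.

n = 8, Σx = 62, Σy = 102.6, Σxy = 1093.1, Σx² = 596, Σy² = 2115.96
Sxx = Σx² − (Σx)²/n = 596 − 480.5 = 115.5
Sxy = Σxy − (Σx)(Σy)/n = 1093.1 − 795.15 = 297.95
Syy = Σy² − (Σy)²/n = 2115.96 − 1315.845 = 800.115
b = Sxy/Sxx = 297.95/115.5 = 2.579654
SSE = Syy − b·Sxy = 800.115 − 2.579654·297.95 = 31.507186

31.51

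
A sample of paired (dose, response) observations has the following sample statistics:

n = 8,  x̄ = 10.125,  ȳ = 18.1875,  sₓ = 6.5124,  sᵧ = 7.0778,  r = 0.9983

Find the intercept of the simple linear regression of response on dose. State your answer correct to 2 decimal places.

7.20

b = r · sᵧ/sₓ = 0.9983 · 7.0778/6.5124 = 1.084971
a = ȳ − b·x̄ = 18.1875 − 1.084971·10.125 = 7.202165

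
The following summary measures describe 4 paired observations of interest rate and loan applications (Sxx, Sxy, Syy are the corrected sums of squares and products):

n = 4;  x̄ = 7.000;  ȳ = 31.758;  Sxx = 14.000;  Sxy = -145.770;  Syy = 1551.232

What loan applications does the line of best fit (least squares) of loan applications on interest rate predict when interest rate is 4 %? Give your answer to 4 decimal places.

b = Sxy/Sxx = -145.77/14 = -10.412143
a = ȳ − b·x̄ = 31.758 − (-10.412143)·7 = 104.643
ŷ(4) = a + b·4 = 104.643 + (-10.412143)·4 = 62.994429

62.9944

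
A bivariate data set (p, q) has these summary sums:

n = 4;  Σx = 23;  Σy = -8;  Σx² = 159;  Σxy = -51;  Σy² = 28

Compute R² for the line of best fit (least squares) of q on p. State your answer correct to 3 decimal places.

Sxx = Σx² − (Σx)²/n = 159 − 132.25 = 26.75
Sxy = Σxy − (Σx)(Σy)/n = -51 − (-46) = -5
Syy = Σy² − (Σy)²/n = 28 − 16 = 12
R² = Sxy²/(Sxx·Syy) = (-5)²/(26.75·12) = 0.077882

0.078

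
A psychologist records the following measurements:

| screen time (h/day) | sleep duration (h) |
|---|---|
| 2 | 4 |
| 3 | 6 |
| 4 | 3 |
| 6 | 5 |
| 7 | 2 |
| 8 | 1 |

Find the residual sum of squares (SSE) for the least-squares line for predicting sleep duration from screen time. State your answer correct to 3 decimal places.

n = 6, Σx = 30, Σy = 21, Σxy = 90, Σx² = 178, Σy² = 91
Sxx = Σx² − (Σx)²/n = 178 − 150 = 28
Sxy = Σxy − (Σx)(Σy)/n = 90 − 105 = -15
Syy = Σy² − (Σy)²/n = 91 − 73.5 = 17.5
b = Sxy/Sxx = -15/28 = -0.535714
SSE = Syy − b·Sxy = 17.5 − (-0.535714)·(-15) = 9.464286

9.464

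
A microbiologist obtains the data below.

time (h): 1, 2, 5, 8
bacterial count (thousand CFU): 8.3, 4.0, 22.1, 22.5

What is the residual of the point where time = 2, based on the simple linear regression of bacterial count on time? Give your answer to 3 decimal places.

n = 4, Σx = 16, Σy = 56.9, Σxy = 306.8, Σx² = 94
Sxx = Σx² − (Σx)²/n = 94 − 64 = 30
Sxy = Σxy − (Σx)(Σy)/n = 306.8 − 227.6 = 79.2
b = Sxy/Sxx = 79.2/30 = 2.64
a = ȳ − b·x̄ = 14.225 − 2.64·4 = 3.665
ŷ(2) = 3.665 + 2.64·2 = 8.945
residual = y − ŷ = 4.0 − 8.945 = -4.945

-4.945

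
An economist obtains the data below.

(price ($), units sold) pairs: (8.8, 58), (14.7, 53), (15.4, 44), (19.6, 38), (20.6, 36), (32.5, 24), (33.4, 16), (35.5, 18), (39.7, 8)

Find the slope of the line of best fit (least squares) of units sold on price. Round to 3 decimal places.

-1.556

n = 9, Σx = 220.2, Σy = 295, Σxy = 5724.5, Σx² = 6347.36
Sxx = Σx² − (Σx)²/n = 6347.36 − 5387.56 = 959.8
Sxy = Σxy − (Σx)(Σy)/n = 5724.5 − 7217.666667 = -1493.166667
b = Sxy/Sxx = -1493.166667/959.8 = -1.555706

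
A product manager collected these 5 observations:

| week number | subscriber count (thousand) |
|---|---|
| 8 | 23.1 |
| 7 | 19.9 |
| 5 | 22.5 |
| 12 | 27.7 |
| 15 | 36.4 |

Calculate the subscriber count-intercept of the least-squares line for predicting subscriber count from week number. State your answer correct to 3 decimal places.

n = 5, Σx = 47, Σy = 129.6, Σxy = 1315, Σx² = 507
Sxx = Σx² − (Σx)²/n = 507 − 441.8 = 65.2
Sxy = Σxy − (Σx)(Σy)/n = 1315 − 1218.24 = 96.76
b = Sxy/Sxx = 96.76/65.2 = 1.484049
a = ȳ − b·x̄ = 25.92 − 1.484049·9.4 = 11.969939

11.970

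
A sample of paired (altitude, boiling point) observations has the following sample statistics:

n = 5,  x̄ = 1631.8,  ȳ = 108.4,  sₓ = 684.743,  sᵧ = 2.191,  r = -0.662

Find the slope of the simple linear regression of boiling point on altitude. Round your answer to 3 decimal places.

-0.002

b = r · sᵧ/sₓ = -0.662 · 2.191/684.743 = -0.002118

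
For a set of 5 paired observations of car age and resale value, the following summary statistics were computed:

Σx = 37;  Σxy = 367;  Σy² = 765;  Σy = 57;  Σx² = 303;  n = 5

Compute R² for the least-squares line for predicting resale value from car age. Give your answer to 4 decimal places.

Sxx = Σx² − (Σx)²/n = 303 − 273.8 = 29.2
Sxy = Σxy − (Σx)(Σy)/n = 367 − 421.8 = -54.8
Syy = Σy² − (Σy)²/n = 765 − 649.8 = 115.2
R² = Sxy²/(Sxx·Syy) = (-54.8)²/(29.2·115.2) = 0.892742

0.8927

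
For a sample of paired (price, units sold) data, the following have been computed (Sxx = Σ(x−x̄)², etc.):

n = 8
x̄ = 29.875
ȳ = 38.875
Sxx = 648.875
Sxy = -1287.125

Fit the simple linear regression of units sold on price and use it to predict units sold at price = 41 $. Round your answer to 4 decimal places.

16.8072

b = Sxy/Sxx = -1287.125/648.875 = -1.983626
a = ȳ − b·x̄ = 38.875 − (-1.983626)·29.875 = 98.135812
ŷ(41) = a + b·41 = 98.135812 + (-1.983626)·41 = 16.807166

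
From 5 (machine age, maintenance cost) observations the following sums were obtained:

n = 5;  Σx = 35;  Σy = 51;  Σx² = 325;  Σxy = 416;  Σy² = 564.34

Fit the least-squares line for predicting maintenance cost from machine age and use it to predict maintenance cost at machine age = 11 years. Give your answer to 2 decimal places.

13.15

Sxx = Σx² − (Σx)²/n = 325 − 245 = 80
Sxy = Σxy − (Σx)(Σy)/n = 416 − 357 = 59
b = Sxy/Sxx = 59/80 = 0.7375
a = ȳ − b·x̄ = 10.2 − 0.7375·7 = 5.0375
ŷ(11) = a + b·11 = 5.0375 + 0.7375·11 = 13.15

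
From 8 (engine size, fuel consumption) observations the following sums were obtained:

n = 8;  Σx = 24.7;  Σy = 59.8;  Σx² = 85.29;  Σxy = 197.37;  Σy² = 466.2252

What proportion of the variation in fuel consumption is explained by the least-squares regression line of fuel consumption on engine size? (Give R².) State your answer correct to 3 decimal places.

Sxx = Σx² − (Σx)²/n = 85.29 − 76.26125 = 9.02875
Sxy = Σxy − (Σx)(Σy)/n = 197.37 − 184.6325 = 12.7375
Syy = Σy² − (Σy)²/n = 466.2252 − 447.005 = 19.2202
R² = Sxy²/(Sxx·Syy) = (12.7375)²/(9.02875·19.2202) = 0.934938

0.935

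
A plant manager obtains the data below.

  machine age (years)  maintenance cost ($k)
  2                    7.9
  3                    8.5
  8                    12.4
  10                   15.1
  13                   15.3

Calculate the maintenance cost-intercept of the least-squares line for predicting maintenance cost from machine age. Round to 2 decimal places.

n = 5, Σx = 36, Σy = 59.2, Σxy = 490.4, Σx² = 346
Sxx = Σx² − (Σx)²/n = 346 − 259.2 = 86.8
Sxy = Σxy − (Σx)(Σy)/n = 490.4 − 426.24 = 64.16
b = Sxy/Sxx = 64.16/86.8 = 0.739171
a = ȳ − b·x̄ = 11.84 − 0.739171·7.2 = 6.517972

6.52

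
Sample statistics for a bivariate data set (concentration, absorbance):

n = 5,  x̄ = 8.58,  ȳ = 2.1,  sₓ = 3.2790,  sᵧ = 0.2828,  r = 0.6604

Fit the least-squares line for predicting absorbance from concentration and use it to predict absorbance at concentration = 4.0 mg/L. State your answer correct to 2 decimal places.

1.84

b = r · sᵧ/sₓ = 0.6604 · 0.2828/3.279 = 0.056957
a = ȳ − b·x̄ = 2.1 − 0.056957·8.58 = 1.611311
ŷ(4.0) = a + b·4.0 = 1.611311 + 0.056957·4 = 1.839138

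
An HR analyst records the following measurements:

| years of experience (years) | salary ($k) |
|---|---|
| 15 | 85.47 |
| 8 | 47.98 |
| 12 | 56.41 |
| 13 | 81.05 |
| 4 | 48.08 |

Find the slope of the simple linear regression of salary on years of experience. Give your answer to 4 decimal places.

n = 5, Σx = 52, Σy = 318.99, Σxy = 3588.78, Σx² = 618
Sxx = Σx² − (Σx)²/n = 618 − 540.8 = 77.2
Sxy = Σxy − (Σx)(Σy)/n = 3588.78 − 3317.496 = 271.284
b = Sxy/Sxx = 271.284/77.2 = 3.514041

3.5140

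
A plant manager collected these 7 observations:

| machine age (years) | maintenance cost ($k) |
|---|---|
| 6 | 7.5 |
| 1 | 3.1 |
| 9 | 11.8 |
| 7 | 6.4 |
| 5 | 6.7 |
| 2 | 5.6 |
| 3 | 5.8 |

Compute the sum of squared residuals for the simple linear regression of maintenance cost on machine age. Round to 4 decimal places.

9.1880

n = 7, Σx = 33, Σy = 46.9, Σxy = 261.2, Σx² = 205, Σy² = 355.95
Sxx = Σx² − (Σx)²/n = 205 − 155.571429 = 49.428571
Sxy = Σxy − (Σx)(Σy)/n = 261.2 − 221.1 = 40.1
Syy = Σy² − (Σy)²/n = 355.95 − 314.23 = 41.72
b = Sxy/Sxx = 40.1/49.428571 = 0.811272
SSE = Syy − b·Sxy = 41.72 − 0.811272·40.1 = 9.188006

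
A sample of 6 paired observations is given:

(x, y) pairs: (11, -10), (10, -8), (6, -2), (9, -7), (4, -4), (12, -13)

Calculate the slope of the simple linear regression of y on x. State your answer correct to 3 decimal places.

n = 6, Σx = 52, Σy = -44, Σxy = -437, Σx² = 498
Sxx = Σx² − (Σx)²/n = 498 − 450.666667 = 47.333333
Sxy = Σxy − (Σx)(Σy)/n = -437 − (-381.333333) = -55.666667
b = Sxy/Sxx = -55.666667/47.333333 = -1.176056

-1.176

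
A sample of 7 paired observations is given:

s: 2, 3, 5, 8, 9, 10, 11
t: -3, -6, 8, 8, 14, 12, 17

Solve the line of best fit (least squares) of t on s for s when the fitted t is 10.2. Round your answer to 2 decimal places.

8.20

n = 7, Σx = 48, Σy = 50, Σxy = 513, Σx² = 404
Sxx = Σx² − (Σx)²/n = 404 − 329.142857 = 74.857143
Sxy = Σxy − (Σx)(Σy)/n = 513 − 342.857143 = 170.142857
b = Sxy/Sxx = 170.142857/74.857143 = 2.272901
a = ȳ − b·x̄ = 7.142857 − 2.272901·6.857143 = -8.442748
Set a + b·x = 10.2: x = (10.2 − (-8.442748)) / 2.272901 = 8.202183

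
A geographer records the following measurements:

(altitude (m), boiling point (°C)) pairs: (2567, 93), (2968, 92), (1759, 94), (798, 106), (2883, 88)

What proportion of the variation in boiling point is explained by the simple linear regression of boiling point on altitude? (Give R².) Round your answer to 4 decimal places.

n = 5, Σx = 10975, Σy = 473, Σxy = 1015425, Σx² = 27441087, Σy² = 44929
Sxx = Σx² − (Σx)²/n = 27441087 − 24090125 = 3350962
Sxy = Σxy − (Σx)(Σy)/n = 1015425 − 1038235 = -22810
Syy = Σy² − (Σy)²/n = 44929 − 44745.8 = 183.2
R² = Sxy²/(Sxx·Syy) = (-22810)²/(3350962·183.2) = 0.847531

0.8475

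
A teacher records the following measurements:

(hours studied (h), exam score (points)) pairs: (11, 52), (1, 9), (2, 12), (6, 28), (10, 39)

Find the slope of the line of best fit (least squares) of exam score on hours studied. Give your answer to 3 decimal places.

n = 5, Σx = 30, Σy = 140, Σxy = 1163, Σx² = 262
Sxx = Σx² − (Σx)²/n = 262 − 180 = 82
Sxy = Σxy − (Σx)(Σy)/n = 1163 − 840 = 323
b = Sxy/Sxx = 323/82 = 3.939024

3.939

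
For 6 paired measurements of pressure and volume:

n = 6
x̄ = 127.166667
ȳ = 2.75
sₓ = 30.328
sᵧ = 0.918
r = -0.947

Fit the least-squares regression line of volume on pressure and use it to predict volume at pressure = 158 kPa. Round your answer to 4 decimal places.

1.8662

b = r · sᵧ/sₓ = -0.947 · 0.918/30.328 = -0.028665
a = ȳ − b·x̄ = 2.75 − (-0.028665)·127.166667 = 6.395207
ŷ(158) = a + b·158 = 6.395207 + (-0.028665)·158 = 1.866169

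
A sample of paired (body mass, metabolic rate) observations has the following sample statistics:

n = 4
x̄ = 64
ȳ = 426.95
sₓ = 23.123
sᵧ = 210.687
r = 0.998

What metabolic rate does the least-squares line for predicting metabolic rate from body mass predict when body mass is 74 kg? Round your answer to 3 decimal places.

517.884

b = r · sᵧ/sₓ = 0.998 · 210.687/23.123 = 9.093354
a = ȳ − b·x̄ = 426.95 − 9.093354·64 = -155.024660
ŷ(74) = a + b·74 = -155.024660 + 9.093354·74 = 517.883541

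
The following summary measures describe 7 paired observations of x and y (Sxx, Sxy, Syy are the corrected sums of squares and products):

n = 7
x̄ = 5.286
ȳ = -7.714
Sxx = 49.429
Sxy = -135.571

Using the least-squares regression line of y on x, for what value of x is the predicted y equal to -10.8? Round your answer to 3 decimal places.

b = Sxy/Sxx = -135.571/49.429 = -2.742742
a = ȳ − b·x̄ = -7.714 − (-2.742742)·5.286 = 6.784135
Set a + b·x = -10.8: x = (-10.8 − 6.784135) / (-2.742742) = 6.411151

6.411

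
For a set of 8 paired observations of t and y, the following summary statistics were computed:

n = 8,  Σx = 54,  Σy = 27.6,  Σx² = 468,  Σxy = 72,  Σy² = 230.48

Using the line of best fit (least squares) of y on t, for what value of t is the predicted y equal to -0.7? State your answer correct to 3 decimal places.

Sxx = Σx² − (Σx)²/n = 468 − 364.5 = 103.5
Sxy = Σxy − (Σx)(Σy)/n = 72 − 186.3 = -114.3
b = Sxy/Sxx = -114.3/103.5 = -1.104348
a = ȳ − b·x̄ = 3.45 − (-1.104348)·6.75 = 10.904348
Set a + b·x = -0.7: x = (-0.7 − 10.904348) / (-1.104348) = 10.507874

10.508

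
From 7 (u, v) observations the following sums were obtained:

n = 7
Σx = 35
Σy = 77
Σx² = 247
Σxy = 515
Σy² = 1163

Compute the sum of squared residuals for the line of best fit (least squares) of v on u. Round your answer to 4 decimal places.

Sxx = Σx² − (Σx)²/n = 247 − 175 = 72
Sxy = Σxy − (Σx)(Σy)/n = 515 − 385 = 130
Syy = Σy² − (Σy)²/n = 1163 − 847 = 316
b = Sxy/Sxx = 130/72 = 1.805556
SSE = Syy − b·Sxy = 316 − 1.805556·130 = 81.277778

81.2778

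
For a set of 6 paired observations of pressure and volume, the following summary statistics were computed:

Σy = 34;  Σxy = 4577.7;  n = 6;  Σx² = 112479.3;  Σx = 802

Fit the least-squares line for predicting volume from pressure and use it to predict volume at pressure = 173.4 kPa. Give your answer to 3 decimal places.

Sxx = Σx² − (Σx)²/n = 112479.3 − 107200.666667 = 5278.633333
Sxy = Σxy − (Σx)(Σy)/n = 4577.7 − 4544.666667 = 33.033333
b = Sxy/Sxx = 33.033333/5278.633333 = 0.006258
a = ȳ − b·x̄ = 5.666667 − 0.006258·133.666667 = 4.830190
ŷ(173.4) = a + b·173.4 = 4.830190 + 0.006258·173.4 = 5.915315

5.915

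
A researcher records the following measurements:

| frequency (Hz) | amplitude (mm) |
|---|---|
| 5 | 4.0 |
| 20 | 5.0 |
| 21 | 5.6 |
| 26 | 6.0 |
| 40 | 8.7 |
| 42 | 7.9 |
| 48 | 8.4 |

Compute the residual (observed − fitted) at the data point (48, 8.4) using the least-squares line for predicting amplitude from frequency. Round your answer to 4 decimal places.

-0.3423

n = 7, Σx = 202, Σy = 45.6, Σxy = 1476.6, Σx² = 7210
Sxx = Σx² − (Σx)²/n = 7210 − 5829.142857 = 1380.857143
Sxy = Σxy − (Σx)(Σy)/n = 1476.6 − 1315.885714 = 160.714286
b = Sxy/Sxx = 160.714286/1380.857143 = 0.116387
a = ȳ − b·x̄ = 6.514286 − 0.116387·28.857143 = 3.155680
ŷ(48) = 3.155680 + 0.116387·48 = 8.742272
residual = y − ŷ = 8.4 − 8.742272 = -0.342272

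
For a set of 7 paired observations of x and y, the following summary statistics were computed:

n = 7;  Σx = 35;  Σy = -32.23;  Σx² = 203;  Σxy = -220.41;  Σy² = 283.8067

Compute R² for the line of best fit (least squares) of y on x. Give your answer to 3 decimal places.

Sxx = Σx² − (Σx)²/n = 203 − 175 = 28
Sxy = Σxy − (Σx)(Σy)/n = -220.41 − (-161.15) = -59.26
Syy = Σy² − (Σy)²/n = 283.8067 − 148.396129 = 135.410571
R² = Sxy²/(Sxx·Syy) = (-59.26)²/(28·135.410571) = 0.926217

0.926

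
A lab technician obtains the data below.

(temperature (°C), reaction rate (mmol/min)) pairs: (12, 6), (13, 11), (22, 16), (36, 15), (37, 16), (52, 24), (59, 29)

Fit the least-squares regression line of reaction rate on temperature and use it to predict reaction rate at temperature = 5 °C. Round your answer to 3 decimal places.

n = 7, Σx = 231, Σy = 117, Σxy = 4658, Σx² = 9647
Sxx = Σx² − (Σx)²/n = 9647 − 7623 = 2024
Sxy = Σxy − (Σx)(Σy)/n = 4658 − 3861 = 797
b = Sxy/Sxx = 797/2024 = 0.393775
a = ȳ − b·x̄ = 16.714286 − 0.393775·33 = 3.719720
ŷ(5) = a + b·5 = 3.719720 + 0.393775·5 = 5.688594

5.689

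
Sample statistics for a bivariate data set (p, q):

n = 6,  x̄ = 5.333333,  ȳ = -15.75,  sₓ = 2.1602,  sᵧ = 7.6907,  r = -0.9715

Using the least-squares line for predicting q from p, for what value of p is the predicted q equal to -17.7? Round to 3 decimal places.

b = r · sᵧ/sₓ = -0.9715 · 7.6907/2.1602 = -3.458714
a = ȳ − b·x̄ = -15.75 − (-3.458714)·5.333333 = 2.696476
Set a + b·x = -17.7: x = (-17.7 − 2.696476) / (-3.458714) = 5.897126

5.897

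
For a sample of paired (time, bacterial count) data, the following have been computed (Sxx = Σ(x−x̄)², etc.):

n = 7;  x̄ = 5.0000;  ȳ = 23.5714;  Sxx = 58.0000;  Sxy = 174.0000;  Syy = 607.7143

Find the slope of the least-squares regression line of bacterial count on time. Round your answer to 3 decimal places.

b = Sxy/Sxx = 174/58 = 3

3.000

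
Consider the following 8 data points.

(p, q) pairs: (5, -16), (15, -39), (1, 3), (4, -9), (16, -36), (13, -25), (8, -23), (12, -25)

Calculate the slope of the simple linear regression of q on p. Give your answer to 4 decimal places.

-2.3689

n = 8, Σx = 74, Σy = -170, Σxy = -2083, Σx² = 900
Sxx = Σx² − (Σx)²/n = 900 − 684.5 = 215.5
Sxy = Σxy − (Σx)(Σy)/n = -2083 − (-1572.5) = -510.5
b = Sxy/Sxx = -510.5/215.5 = -2.368910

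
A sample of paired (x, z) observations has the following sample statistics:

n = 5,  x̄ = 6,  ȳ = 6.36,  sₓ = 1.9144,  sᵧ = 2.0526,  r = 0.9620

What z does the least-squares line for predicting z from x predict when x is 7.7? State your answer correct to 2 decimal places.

8.11

b = r · sᵧ/sₓ = 0.962 · 2.0526/1.9144 = 1.031447
a = ȳ − b·x̄ = 6.36 − 1.031447·6 = 0.171321
ŷ(7.7) = a + b·7.7 = 0.171321 + 1.031447·7.7 = 8.113459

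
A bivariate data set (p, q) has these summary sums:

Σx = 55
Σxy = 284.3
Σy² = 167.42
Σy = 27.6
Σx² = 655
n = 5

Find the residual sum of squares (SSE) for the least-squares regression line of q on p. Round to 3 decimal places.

Sxx = Σx² − (Σx)²/n = 655 − 605 = 50
Sxy = Σxy − (Σx)(Σy)/n = 284.3 − 303.6 = -19.3
Syy = Σy² − (Σy)²/n = 167.42 − 152.352 = 15.068
b = Sxy/Sxx = -19.3/50 = -0.386
SSE = Syy − b·Sxy = 15.068 − (-0.386)·(-19.3) = 7.6182

7.618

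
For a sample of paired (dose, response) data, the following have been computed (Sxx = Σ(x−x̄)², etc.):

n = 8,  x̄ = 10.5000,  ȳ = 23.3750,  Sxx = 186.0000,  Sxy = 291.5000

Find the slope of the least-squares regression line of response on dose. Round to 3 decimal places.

1.567

b = Sxy/Sxx = 291.5/186 = 1.567204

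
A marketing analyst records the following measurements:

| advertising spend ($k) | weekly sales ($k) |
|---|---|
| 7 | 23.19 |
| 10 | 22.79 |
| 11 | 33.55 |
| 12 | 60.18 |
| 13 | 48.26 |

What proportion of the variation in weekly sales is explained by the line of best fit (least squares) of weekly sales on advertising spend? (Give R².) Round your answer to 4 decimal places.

n = 5, Σx = 53, Σy = 187.97, Σxy = 2108.82, Σx² = 583, Σy² = 8133.4227
Sxx = Σx² − (Σx)²/n = 583 − 561.8 = 21.2
Sxy = Σxy − (Σx)(Σy)/n = 2108.82 − 1992.482 = 116.338
Syy = Σy² − (Σy)²/n = 8133.4227 − 7066.54418 = 1066.87852
R² = Sxy²/(Sxx·Syy) = (116.338)²/(21.2·1066.87852) = 0.598401

0.5984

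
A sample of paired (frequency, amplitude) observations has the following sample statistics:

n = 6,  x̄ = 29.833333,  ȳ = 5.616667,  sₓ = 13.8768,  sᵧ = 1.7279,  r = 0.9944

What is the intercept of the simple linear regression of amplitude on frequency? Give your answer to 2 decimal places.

b = r · sᵧ/sₓ = 0.9944 · 1.7279/13.8768 = 0.123820
a = ȳ − b·x̄ = 5.616667 − 0.123820·29.833333 = 1.922707

1.92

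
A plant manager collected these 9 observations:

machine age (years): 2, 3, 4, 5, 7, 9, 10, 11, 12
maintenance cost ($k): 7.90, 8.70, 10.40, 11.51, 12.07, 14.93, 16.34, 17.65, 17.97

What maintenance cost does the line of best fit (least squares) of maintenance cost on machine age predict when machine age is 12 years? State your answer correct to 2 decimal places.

n = 9, Σx = 63, Σy = 117.47, Σxy = 933.1, Σx² = 549
Sxx = Σx² − (Σx)²/n = 549 − 441 = 108
Sxy = Σxy − (Σx)(Σy)/n = 933.1 − 822.29 = 110.81
b = Sxy/Sxx = 110.81/108 = 1.026019
a = ȳ − b·x̄ = 13.052222 − 1.026019·7 = 5.870093
ŷ(12) = a + b·12 = 5.870093 + 1.026019·12 = 18.182315

18.18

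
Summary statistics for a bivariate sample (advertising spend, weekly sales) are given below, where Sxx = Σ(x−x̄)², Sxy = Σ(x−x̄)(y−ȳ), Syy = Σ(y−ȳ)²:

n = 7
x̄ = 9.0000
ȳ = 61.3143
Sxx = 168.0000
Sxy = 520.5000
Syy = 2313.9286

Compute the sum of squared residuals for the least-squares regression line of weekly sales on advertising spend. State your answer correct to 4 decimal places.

b = Sxy/Sxx = 520.5/168 = 3.098214
SSE = Syy − b·Sxy = 2313.9286 − 3.098214·520.5 = 701.308064

701.3081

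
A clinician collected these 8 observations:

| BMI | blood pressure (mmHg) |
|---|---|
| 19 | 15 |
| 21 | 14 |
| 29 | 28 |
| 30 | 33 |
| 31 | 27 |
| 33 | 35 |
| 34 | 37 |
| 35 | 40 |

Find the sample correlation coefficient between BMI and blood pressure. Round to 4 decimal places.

0.9665

n = 8, Σx = 232, Σy = 229, Σxy = 7031, Σx² = 6974, Σy² = 7217
Sxx = Σx² − (Σx)²/n = 6974 − 6728 = 246
Sxy = Σxy − (Σx)(Σy)/n = 7031 − 6641 = 390
Syy = Σy² − (Σy)²/n = 7217 − 6555.125 = 661.875
r = Sxy/√(Sxx·Syy) = 390/√(162821.25) = 390/403.511152 = 0.966516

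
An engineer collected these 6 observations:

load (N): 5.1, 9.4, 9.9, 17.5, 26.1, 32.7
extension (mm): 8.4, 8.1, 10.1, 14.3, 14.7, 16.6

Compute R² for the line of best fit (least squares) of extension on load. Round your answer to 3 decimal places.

n = 6, Σx = 100.7, Σy = 72.2, Σxy = 1395.71, Σx² = 2269.13, Σy² = 934.32
Sxx = Σx² − (Σx)²/n = 2269.13 − 1690.081667 = 579.048333
Sxy = Σxy − (Σx)(Σy)/n = 1395.71 − 1211.756667 = 183.953333
Syy = Σy² − (Σy)²/n = 934.32 − 868.806667 = 65.513333
R² = Sxy²/(Sxx·Syy) = (183.953333)²/(579.048333·65.513333) = 0.892012

0.892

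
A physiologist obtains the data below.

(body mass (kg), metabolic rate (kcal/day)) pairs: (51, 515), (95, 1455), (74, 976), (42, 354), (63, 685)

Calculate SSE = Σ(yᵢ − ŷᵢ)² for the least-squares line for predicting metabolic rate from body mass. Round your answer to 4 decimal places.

7505.0737

n = 5, Σx = 325, Σy = 3985, Σxy = 294737, Σx² = 22835, Σy² = 3929367
Sxx = Σx² − (Σx)²/n = 22835 − 21125 = 1710
Sxy = Σxy − (Σx)(Σy)/n = 294737 − 259025 = 35712
Syy = Σy² − (Σy)²/n = 3929367 − 3176045 = 753322
b = Sxy/Sxx = 35712/1710 = 20.884211
SSE = Syy − b·Sxy = 753322 − 20.884211·35712 = 7505.073684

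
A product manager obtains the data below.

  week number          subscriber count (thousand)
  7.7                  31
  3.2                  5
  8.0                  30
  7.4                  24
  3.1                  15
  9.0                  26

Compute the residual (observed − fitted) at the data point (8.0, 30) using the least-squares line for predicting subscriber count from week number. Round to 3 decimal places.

n = 6, Σx = 38.4, Σy = 131, Σxy = 952.8, Σx² = 278.9
Sxx = Σx² − (Σx)²/n = 278.9 − 245.76 = 33.14
Sxy = Σxy − (Σx)(Σy)/n = 952.8 − 838.4 = 114.4
b = Sxy/Sxx = 114.4/33.14 = 3.452022
a = ȳ − b·x̄ = 21.833333 − 3.452022·6.4 = -0.259606
ŷ(8.0) = -0.259606 + 3.452022·8 = 27.356568
residual = y − ŷ = 30 − 27.356568 = 2.643432

2.643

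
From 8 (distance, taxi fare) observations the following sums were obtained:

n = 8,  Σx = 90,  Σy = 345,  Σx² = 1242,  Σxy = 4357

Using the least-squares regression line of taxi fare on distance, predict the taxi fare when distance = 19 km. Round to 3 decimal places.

59.191

Sxx = Σx² − (Σx)²/n = 1242 − 1012.5 = 229.5
Sxy = Σxy − (Σx)(Σy)/n = 4357 − 3881.25 = 475.75
b = Sxy/Sxx = 475.75/229.5 = 2.072985
a = ȳ − b·x̄ = 43.125 − 2.072985·11.25 = 19.803922
ŷ(19) = a + b·19 = 19.803922 + 2.072985·19 = 59.190632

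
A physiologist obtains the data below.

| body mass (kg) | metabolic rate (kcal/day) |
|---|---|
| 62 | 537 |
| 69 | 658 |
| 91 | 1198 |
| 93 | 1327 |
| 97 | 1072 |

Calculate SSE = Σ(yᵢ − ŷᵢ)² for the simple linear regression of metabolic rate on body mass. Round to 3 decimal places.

62030.155

n = 5, Σx = 412, Σy = 4792, Σxy = 415109, Σx² = 34944, Σy² = 5066650
Sxx = Σx² − (Σx)²/n = 34944 − 33948.8 = 995.2
Sxy = Σxy − (Σx)(Σy)/n = 415109 − 394860.8 = 20248.2
Syy = Σy² − (Σy)²/n = 5066650 − 4592652.8 = 473997.2
b = Sxy/Sxx = 20248.2/995.2 = 20.345860
SSE = Syy − b·Sxy = 473997.2 − 20.345860·20248.2 = 62030.154944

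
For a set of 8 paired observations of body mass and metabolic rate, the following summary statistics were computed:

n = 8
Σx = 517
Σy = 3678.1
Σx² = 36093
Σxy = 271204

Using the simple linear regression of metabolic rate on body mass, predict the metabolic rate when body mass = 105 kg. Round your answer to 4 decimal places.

Sxx = Σx² − (Σx)²/n = 36093 − 33411.125 = 2681.875
Sxy = Σxy − (Σx)(Σy)/n = 271204 − 237697.2125 = 33506.7875
b = Sxy/Sxx = 33506.7875/2681.875 = 12.493792
a = ȳ − b·x̄ = 459.7625 − 12.493792·64.625 = -347.648786
ŷ(105) = a + b·105 = -347.648786 + 12.493792·105 = 964.199338

964.1993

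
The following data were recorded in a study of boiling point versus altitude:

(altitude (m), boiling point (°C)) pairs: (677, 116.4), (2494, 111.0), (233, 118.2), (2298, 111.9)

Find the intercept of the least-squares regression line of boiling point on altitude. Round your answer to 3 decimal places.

118.720

n = 4, Σx = 5702, Σy = 457.5, Σxy = 640323.6, Σx² = 12013458
Sxx = Σx² − (Σx)²/n = 12013458 − 8128201 = 3885257
Sxy = Σxy − (Σx)(Σy)/n = 640323.6 − 652166.25 = -11842.65
b = Sxy/Sxx = -11842.65/3885257 = -0.003048
a = ȳ − b·x̄ = 114.375 − (-0.003048)·1425.5 = 118.720066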